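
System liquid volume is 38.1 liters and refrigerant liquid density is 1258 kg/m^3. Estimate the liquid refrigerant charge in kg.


Charge = V * rho / 1000
Charge = 38.1 * 1258 / 1000
Charge = 47.93 kg

47.93


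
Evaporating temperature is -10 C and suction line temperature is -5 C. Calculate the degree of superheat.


Superheat = T_suction - T_evap
Superheat = -5 - (-10)
Superheat = 5 K

5


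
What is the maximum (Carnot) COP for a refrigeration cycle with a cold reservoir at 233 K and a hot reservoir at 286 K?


dT = 286 - 233 = 53 K
COP_carnot = T_cold / dT = 233 / 53
COP_carnot = 4.396

4.396


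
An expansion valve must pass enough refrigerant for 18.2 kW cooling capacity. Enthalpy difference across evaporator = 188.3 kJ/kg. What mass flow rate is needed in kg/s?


m_dot = Q / dh
m_dot = 18.2 / 188.3
m_dot = 0.0967 kg/s

0.0967


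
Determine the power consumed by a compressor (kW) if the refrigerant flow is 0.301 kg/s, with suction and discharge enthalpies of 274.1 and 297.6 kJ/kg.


dh = 297.6 - 274.1 = 23.5 kJ/kg
W = m_dot * dh = 0.301 * 23.5 = 7.07 kW

7.07


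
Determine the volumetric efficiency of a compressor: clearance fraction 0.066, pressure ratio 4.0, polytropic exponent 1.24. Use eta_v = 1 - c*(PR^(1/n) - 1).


PR^(1/n) = 4.0^(1/1.24) = 3.05866738
eta_v = 1 - 0.066 * (3.05866738 - 1)
eta_v = 0.8641

0.8641


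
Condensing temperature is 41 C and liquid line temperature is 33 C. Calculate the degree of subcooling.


Subcooling = T_cond - T_liquid
Subcooling = 41 - 33
Subcooling = 8 K

8


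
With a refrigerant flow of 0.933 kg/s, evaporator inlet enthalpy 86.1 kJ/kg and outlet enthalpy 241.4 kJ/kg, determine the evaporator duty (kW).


dh = 241.4 - 86.1 = 155.3 kJ/kg
Q_evap = m_dot * dh = 0.933 * 155.3
Q_evap = 144.89 kW

144.89


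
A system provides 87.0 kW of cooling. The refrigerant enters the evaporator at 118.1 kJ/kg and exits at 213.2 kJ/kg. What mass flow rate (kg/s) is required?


dh = 213.2 - 118.1 = 95.1 kJ/kg
m_dot = Q / dh = 87.0 / 95.1 = 0.9148 kg/s

0.9148


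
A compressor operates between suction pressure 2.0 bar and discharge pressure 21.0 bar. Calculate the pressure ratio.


PR = P_high / P_low
PR = 21.0 / 2.0
PR = 10.5

10.5


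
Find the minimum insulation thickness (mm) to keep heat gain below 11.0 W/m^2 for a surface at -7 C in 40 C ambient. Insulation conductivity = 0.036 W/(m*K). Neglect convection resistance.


dT = 40 - (-7) = 47 K
thickness = k * dT / q_max * 1000
thickness = 0.036 * 47 / 11.0 * 1000
thickness = 153.8 mm

153.8


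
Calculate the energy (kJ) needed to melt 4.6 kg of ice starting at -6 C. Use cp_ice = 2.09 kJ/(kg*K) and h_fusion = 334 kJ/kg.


Sensible heat = cp * dT = 2.09 * 6 = 12.54 kJ/kg
Total per kg = 12.54 + 334 = 346.54 kJ/kg
Q = m * total = 4.6 * 346.54
Q = 1594.1 kJ

1594.1


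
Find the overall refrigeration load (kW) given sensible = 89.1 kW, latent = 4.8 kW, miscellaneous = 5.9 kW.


Q_total = Q_s + Q_l + Q_misc
Q_total = 89.1 + 4.8 + 5.9
Q_total = 99.8 kW

99.8


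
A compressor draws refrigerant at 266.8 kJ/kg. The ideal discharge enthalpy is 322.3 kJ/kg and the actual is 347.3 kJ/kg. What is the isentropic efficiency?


dh_ideal = 322.3 - 266.8 = 55.5 kJ/kg
dh_actual = 347.3 - 266.8 = 80.5 kJ/kg
eta_s = dh_ideal / dh_actual = 55.5 / 80.5
eta_s = 0.6894

0.6894


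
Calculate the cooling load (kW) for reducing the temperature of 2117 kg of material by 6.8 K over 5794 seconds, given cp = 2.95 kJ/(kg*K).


Q = m * cp * dT / t
Q = 2117 * 2.95 * 6.8 / 5794
Q = 7.329 kW

7.329


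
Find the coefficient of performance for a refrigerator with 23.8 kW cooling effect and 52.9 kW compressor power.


COP = Q_evap / W
COP = 23.8 / 52.9
COP = 0.45

0.45


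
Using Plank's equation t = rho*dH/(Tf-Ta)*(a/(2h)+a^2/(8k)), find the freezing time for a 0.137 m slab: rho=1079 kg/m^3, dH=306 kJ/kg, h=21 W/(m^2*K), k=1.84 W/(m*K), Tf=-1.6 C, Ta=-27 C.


dT = -1.6 - (-27) = 25.4 K
term1 = a/(2h) = 0.137/(2*21) = 0.003261904762
term2 = a^2/(8k) = 0.137^2/(8*1.84) = 0.001275067935
t = rho*dH*1000/dT * (term1 + term2)
t = 1079*306*1000/25.4 * (0.003261904762 + 0.001275067935)
t = 58976 s

58976


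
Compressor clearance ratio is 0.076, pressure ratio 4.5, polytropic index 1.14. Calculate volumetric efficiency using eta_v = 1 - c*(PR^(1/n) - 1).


PR^(1/n) = 4.5^(1/1.14) = 3.74104931
eta_v = 1 - 0.076 * (3.74104931 - 1)
eta_v = 0.7917

0.7917


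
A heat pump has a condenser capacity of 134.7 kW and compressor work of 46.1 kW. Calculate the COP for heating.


COP_hp = Q_cond / W
COP_hp = 134.7 / 46.1
COP_hp = 2.922

2.922


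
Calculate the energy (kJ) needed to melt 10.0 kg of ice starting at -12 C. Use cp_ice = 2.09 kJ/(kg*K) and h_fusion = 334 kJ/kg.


Sensible heat = cp * dT = 2.09 * 12 = 25.08 kJ/kg
Total per kg = 25.08 + 334 = 359.08 kJ/kg
Q = m * total = 10.0 * 359.08
Q = 3590.8 kJ

3590.8


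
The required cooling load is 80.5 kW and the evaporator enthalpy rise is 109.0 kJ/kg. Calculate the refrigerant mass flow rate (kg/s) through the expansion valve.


m_dot = Q / dh
m_dot = 80.5 / 109.0
m_dot = 0.7385 kg/s

0.7385


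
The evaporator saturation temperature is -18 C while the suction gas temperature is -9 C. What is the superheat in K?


Superheat = T_suction - T_evap
Superheat = -9 - (-18)
Superheat = 9 K

9


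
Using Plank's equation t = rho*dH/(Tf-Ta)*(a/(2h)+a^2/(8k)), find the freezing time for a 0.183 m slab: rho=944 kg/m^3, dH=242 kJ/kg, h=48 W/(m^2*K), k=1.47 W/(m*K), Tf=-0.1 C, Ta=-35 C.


dT = -0.1 - (-35) = 34.9 K
term1 = a/(2h) = 0.183/(2*48) = 0.00190625
term2 = a^2/(8k) = 0.183^2/(8*1.47) = 0.002847704082
t = rho*dH*1000/dT * (term1 + term2)
t = 944*242*1000/34.9 * (0.00190625 + 0.002847704082)
t = 31118 s

31118


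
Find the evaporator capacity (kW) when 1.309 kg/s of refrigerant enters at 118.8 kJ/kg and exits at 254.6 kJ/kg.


dh = 254.6 - 118.8 = 135.8 kJ/kg
Q_evap = m_dot * dh = 1.309 * 135.8
Q_evap = 177.76 kW

177.76


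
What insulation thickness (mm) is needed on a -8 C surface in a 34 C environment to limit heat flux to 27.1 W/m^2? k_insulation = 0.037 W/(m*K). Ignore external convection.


dT = 34 - (-8) = 42 K
thickness = k * dT / q_max * 1000
thickness = 0.037 * 42 / 27.1 * 1000
thickness = 57.3 mm

57.3


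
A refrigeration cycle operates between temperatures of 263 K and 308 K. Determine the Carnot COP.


dT = 308 - 263 = 45 K
COP_carnot = T_cold / dT = 263 / 45
COP_carnot = 5.844

5.844


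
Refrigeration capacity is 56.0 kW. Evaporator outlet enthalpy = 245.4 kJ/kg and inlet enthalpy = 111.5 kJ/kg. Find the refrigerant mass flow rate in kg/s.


dh = 245.4 - 111.5 = 133.9 kJ/kg
m_dot = Q / dh = 56.0 / 133.9 = 0.4182 kg/s

0.4182


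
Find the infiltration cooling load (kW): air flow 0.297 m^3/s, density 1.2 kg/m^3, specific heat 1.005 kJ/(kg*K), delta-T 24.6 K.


Q = V_dot * rho * cp * dT
Q = 0.297 * 1.2 * 1.005 * 24.6
Q = 8.811 kW

8.811


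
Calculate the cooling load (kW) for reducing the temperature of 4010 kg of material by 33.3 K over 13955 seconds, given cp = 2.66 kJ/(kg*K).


Q = m * cp * dT / t
Q = 4010 * 2.66 * 33.3 / 13955
Q = 25.453 kW

25.453


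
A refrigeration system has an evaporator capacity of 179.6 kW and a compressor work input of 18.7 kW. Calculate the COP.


COP = Q_evap / W
COP = 179.6 / 18.7
COP = 9.604

9.604


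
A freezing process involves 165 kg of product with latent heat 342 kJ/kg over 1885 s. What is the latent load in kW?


Q_lat = m * h_fg / t
Q_lat = 165 * 342 / 1885
Q_lat = 29.94 kW

29.94


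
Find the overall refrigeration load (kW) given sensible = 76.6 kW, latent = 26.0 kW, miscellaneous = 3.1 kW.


Q_total = Q_s + Q_l + Q_misc
Q_total = 76.6 + 26.0 + 3.1
Q_total = 105.7 kW

105.7


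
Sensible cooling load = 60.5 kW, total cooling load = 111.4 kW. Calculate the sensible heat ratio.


SHR = Q_sensible / Q_total
SHR = 60.5 / 111.4
SHR = 0.543

0.543


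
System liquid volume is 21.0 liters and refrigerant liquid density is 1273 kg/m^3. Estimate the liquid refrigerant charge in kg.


Charge = V * rho / 1000
Charge = 21.0 * 1273 / 1000
Charge = 26.73 kg

26.73


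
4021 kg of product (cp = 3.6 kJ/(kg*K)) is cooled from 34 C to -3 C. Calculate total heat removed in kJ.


dT = 34 - (-3) = 37 K
Q = m * cp * dT = 4021 * 3.6 * 37
Q = 535597 kJ

535597


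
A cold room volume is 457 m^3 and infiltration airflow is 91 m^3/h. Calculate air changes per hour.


ACH = flow / volume
ACH = 91 / 457
ACH = 0.199

0.199


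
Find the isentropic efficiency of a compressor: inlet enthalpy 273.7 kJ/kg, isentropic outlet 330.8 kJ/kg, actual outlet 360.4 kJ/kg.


dh_ideal = 330.8 - 273.7 = 57.1 kJ/kg
dh_actual = 360.4 - 273.7 = 86.7 kJ/kg
eta_s = dh_ideal / dh_actual = 57.1 / 86.7
eta_s = 0.6586

0.6586


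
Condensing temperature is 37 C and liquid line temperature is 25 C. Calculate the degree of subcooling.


Subcooling = T_cond - T_liquid
Subcooling = 37 - 25
Subcooling = 12 K

12


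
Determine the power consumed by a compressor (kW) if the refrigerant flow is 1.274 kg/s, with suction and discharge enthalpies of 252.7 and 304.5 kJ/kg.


dh = 304.5 - 252.7 = 51.8 kJ/kg
W = m_dot * dh = 1.274 * 51.8 = 65.99 kW

65.99


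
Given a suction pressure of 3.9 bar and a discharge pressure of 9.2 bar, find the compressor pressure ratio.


PR = P_high / P_low
PR = 9.2 / 3.9
PR = 2.359

2.359


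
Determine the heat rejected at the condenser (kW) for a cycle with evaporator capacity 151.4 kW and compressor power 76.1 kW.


Q_cond = Q_evap + W
Q_cond = 151.4 + 76.1
Q_cond = 227.5 kW

227.5


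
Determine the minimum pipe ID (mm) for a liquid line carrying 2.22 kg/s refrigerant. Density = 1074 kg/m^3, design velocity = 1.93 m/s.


A = m_dot / (rho * v) = 2.22 / (1074 * 1.93) = 0.001071004718 m^2
d = sqrt(4*A/pi) * 1000
d = 36.9 mm

36.9


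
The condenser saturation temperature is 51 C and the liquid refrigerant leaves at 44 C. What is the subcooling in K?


Subcooling = T_cond - T_liquid
Subcooling = 51 - 44
Subcooling = 7 K

7


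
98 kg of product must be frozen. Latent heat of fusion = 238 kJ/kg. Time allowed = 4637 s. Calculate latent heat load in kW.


Q_lat = m * h_fg / t
Q_lat = 98 * 238 / 4637
Q_lat = 5.03 kW

5.03


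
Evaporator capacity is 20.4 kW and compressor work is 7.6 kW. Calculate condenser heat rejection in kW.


Q_cond = Q_evap + W
Q_cond = 20.4 + 7.6
Q_cond = 28.0 kW

28.0


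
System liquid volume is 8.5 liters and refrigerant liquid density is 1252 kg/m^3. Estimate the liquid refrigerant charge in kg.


Charge = V * rho / 1000
Charge = 8.5 * 1252 / 1000
Charge = 10.64 kg

10.64


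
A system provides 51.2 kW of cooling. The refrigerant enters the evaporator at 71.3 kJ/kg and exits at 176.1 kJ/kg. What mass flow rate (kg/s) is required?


dh = 176.1 - 71.3 = 104.8 kJ/kg
m_dot = Q / dh = 51.2 / 104.8 = 0.4885 kg/s

0.4885


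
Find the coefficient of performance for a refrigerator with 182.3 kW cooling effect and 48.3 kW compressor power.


COP = Q_evap / W
COP = 182.3 / 48.3
COP = 3.774

3.774


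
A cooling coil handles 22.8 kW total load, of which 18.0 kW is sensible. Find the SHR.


SHR = Q_sensible / Q_total
SHR = 18.0 / 22.8
SHR = 0.789

0.789


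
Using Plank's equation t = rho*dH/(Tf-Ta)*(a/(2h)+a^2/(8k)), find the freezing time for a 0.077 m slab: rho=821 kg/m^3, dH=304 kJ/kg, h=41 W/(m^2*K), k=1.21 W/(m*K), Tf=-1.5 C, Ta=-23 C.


dT = -1.5 - (-23) = 21.5 K
term1 = a/(2h) = 0.077/(2*41) = 0.0009390243902
term2 = a^2/(8k) = 0.077^2/(8*1.21) = 0.0006125
t = rho*dH*1000/dT * (term1 + term2)
t = 821*304*1000/21.5 * (0.0009390243902 + 0.0006125)
t = 18011 s

18011


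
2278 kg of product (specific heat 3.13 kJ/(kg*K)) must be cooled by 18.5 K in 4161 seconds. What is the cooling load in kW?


Q = m * cp * dT / t
Q = 2278 * 3.13 * 18.5 / 4161
Q = 31.701 kW

31.701


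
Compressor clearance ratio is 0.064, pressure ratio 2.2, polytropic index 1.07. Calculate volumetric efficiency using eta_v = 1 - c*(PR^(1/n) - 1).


PR^(1/n) = 2.2^(1/1.07) = 2.08939811
eta_v = 1 - 0.064 * (2.08939811 - 1)
eta_v = 0.9303

0.9303


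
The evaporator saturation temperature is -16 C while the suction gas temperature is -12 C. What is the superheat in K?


Superheat = T_suction - T_evap
Superheat = -12 - (-16)
Superheat = 4 K

4


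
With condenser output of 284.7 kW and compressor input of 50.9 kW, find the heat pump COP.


COP_hp = Q_cond / W
COP_hp = 284.7 / 50.9
COP_hp = 5.593

5.593


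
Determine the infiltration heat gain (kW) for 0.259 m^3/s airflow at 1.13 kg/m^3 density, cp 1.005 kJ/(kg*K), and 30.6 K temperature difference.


Q = V_dot * rho * cp * dT
Q = 0.259 * 1.13 * 1.005 * 30.6
Q = 9.0 kW

9.0


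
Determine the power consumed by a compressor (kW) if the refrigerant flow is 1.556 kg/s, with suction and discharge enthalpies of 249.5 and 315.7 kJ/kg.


dh = 315.7 - 249.5 = 66.2 kJ/kg
W = m_dot * dh = 1.556 * 66.2 = 103.01 kW

103.01


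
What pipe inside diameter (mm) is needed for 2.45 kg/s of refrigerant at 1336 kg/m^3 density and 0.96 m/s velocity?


A = m_dot / (rho * v) = 2.45 / (1336 * 0.96) = 0.001910242016 m^2
d = sqrt(4*A/pi) * 1000
d = 49.3 mm

49.3


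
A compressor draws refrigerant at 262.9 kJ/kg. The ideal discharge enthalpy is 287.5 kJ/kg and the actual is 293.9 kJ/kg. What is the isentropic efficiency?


dh_ideal = 287.5 - 262.9 = 24.6 kJ/kg
dh_actual = 293.9 - 262.9 = 31.0 kJ/kg
eta_s = dh_ideal / dh_actual = 24.6 / 31.0
eta_s = 0.7935

0.7935


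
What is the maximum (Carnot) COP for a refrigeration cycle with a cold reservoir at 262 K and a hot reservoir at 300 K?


dT = 300 - 262 = 38 K
COP_carnot = T_cold / dT = 262 / 38
COP_carnot = 6.895

6.895


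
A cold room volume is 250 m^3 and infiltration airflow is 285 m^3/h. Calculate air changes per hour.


ACH = flow / volume
ACH = 285 / 250
ACH = 1.14

1.14


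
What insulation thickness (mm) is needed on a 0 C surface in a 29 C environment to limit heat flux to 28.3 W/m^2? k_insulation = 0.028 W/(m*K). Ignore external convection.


dT = 29 - (0) = 29 K
thickness = k * dT / q_max * 1000
thickness = 0.028 * 29 / 28.3 * 1000
thickness = 28.7 mm

28.7


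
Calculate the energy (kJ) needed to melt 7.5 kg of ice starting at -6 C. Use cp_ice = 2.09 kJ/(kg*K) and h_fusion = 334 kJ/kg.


Sensible heat = cp * dT = 2.09 * 6 = 12.54 kJ/kg
Total per kg = 12.54 + 334 = 346.54 kJ/kg
Q = m * total = 7.5 * 346.54
Q = 2599.1 kJ

2599.1


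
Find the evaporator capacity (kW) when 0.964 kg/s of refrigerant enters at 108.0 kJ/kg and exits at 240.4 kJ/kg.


dh = 240.4 - 108.0 = 132.4 kJ/kg
Q_evap = m_dot * dh = 0.964 * 132.4
Q_evap = 127.63 kW

127.63


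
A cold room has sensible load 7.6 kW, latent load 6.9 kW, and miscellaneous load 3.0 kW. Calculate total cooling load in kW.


Q_total = Q_s + Q_l + Q_misc
Q_total = 7.6 + 6.9 + 3.0
Q_total = 17.5 kW

17.5


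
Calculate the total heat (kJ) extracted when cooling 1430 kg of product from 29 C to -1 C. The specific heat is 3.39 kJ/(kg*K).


dT = 29 - (-1) = 30 K
Q = m * cp * dT = 1430 * 3.39 * 30
Q = 145431 kJ

145431


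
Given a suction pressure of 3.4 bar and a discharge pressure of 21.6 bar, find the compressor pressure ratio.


PR = P_high / P_low
PR = 21.6 / 3.4
PR = 6.353

6.353


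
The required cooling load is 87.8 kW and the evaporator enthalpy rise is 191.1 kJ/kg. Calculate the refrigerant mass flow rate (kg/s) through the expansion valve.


m_dot = Q / dh
m_dot = 87.8 / 191.1
m_dot = 0.4594 kg/s

0.4594


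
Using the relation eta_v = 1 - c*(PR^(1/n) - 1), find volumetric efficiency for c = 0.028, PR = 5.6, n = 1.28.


PR^(1/n) = 5.6^(1/1.28) = 3.84168628
eta_v = 1 - 0.028 * (3.84168628 - 1)
eta_v = 0.9204

0.9204


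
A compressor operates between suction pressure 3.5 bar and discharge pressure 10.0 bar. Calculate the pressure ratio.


PR = P_high / P_low
PR = 10.0 / 3.5
PR = 2.857

2.857


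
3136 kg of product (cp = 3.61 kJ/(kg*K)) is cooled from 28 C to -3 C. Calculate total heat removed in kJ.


dT = 28 - (-3) = 31 K
Q = m * cp * dT = 3136 * 3.61 * 31
Q = 350950 kJ

350950


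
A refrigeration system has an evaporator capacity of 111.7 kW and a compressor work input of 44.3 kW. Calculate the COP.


COP = Q_evap / W
COP = 111.7 / 44.3
COP = 2.521

2.521


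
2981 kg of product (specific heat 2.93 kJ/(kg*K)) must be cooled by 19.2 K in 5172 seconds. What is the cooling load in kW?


Q = m * cp * dT / t
Q = 2981 * 2.93 * 19.2 / 5172
Q = 32.424 kW

32.424


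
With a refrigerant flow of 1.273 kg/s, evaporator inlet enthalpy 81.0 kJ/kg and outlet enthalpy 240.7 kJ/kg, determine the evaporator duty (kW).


dh = 240.7 - 81.0 = 159.7 kJ/kg
Q_evap = m_dot * dh = 1.273 * 159.7
Q_evap = 203.3 kW

203.3


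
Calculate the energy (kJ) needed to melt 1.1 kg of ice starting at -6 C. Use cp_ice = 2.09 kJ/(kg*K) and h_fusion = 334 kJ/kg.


Sensible heat = cp * dT = 2.09 * 6 = 12.54 kJ/kg
Total per kg = 12.54 + 334 = 346.54 kJ/kg
Q = m * total = 1.1 * 346.54
Q = 381.2 kJ

381.2


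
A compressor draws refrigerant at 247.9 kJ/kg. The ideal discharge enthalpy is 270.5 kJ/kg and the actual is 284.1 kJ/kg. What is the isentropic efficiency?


dh_ideal = 270.5 - 247.9 = 22.6 kJ/kg
dh_actual = 284.1 - 247.9 = 36.2 kJ/kg
eta_s = dh_ideal / dh_actual = 22.6 / 36.2
eta_s = 0.6243

0.6243


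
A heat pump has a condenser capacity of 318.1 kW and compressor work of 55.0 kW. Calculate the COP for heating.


COP_hp = Q_cond / W
COP_hp = 318.1 / 55.0
COP_hp = 5.784

5.784


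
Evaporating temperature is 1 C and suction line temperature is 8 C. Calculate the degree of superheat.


Superheat = T_suction - T_evap
Superheat = 8 - (1)
Superheat = 7 K

7


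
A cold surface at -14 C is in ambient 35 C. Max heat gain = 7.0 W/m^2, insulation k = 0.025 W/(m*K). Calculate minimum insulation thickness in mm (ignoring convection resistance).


dT = 35 - (-14) = 49 K
thickness = k * dT / q_max * 1000
thickness = 0.025 * 49 / 7.0 * 1000
thickness = 175.0 mm

175.0


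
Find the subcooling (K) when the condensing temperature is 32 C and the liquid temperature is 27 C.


Subcooling = T_cond - T_liquid
Subcooling = 32 - 27
Subcooling = 5 K

5


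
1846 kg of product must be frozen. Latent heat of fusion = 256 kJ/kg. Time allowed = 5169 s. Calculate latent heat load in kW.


Q_lat = m * h_fg / t
Q_lat = 1846 * 256 / 5169
Q_lat = 91.43 kW

91.43


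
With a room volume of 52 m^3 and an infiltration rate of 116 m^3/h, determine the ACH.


ACH = flow / volume
ACH = 116 / 52
ACH = 2.231

2.231


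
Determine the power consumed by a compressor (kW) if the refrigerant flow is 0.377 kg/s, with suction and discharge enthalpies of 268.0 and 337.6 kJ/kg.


dh = 337.6 - 268.0 = 69.6 kJ/kg
W = m_dot * dh = 0.377 * 69.6 = 26.24 kW

26.24


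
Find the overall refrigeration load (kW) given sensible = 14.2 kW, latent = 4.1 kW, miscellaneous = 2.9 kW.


Q_total = Q_s + Q_l + Q_misc
Q_total = 14.2 + 4.1 + 2.9
Q_total = 21.2 kW

21.2


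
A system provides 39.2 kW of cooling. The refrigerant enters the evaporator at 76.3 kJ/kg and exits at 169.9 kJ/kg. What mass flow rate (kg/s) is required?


dh = 169.9 - 76.3 = 93.6 kJ/kg
m_dot = Q / dh = 39.2 / 93.6 = 0.4188 kg/s

0.4188


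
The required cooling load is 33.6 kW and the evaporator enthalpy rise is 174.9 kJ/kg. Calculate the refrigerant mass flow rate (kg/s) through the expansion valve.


m_dot = Q / dh
m_dot = 33.6 / 174.9
m_dot = 0.1921 kg/s

0.1921


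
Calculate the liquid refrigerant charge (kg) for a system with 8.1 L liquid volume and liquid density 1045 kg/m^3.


Charge = V * rho / 1000
Charge = 8.1 * 1045 / 1000
Charge = 8.46 kg

8.46


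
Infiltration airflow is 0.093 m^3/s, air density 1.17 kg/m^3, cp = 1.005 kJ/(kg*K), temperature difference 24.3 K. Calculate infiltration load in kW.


Q = V_dot * rho * cp * dT
Q = 0.093 * 1.17 * 1.005 * 24.3
Q = 2.657 kW

2.657


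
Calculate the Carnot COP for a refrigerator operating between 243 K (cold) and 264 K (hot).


dT = 264 - 243 = 21 K
COP_carnot = T_cold / dT = 243 / 21
COP_carnot = 11.571

11.571


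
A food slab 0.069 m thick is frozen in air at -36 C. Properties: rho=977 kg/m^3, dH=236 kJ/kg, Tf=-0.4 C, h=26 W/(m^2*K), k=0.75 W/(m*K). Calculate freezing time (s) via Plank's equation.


dT = -0.4 - (-36) = 35.6 K
term1 = a/(2h) = 0.069/(2*26) = 0.001326923077
term2 = a^2/(8k) = 0.069^2/(8*0.75) = 0.0007935
t = rho*dH*1000/dT * (term1 + term2)
t = 977*236*1000/35.6 * (0.001326923077 + 0.0007935)
t = 13733 s

13733


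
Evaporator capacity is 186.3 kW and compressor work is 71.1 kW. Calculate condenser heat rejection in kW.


Q_cond = Q_evap + W
Q_cond = 186.3 + 71.1
Q_cond = 257.4 kW

257.4


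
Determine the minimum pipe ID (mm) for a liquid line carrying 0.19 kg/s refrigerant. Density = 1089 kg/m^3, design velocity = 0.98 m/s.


A = m_dot / (rho * v) = 0.19 / (1089 * 0.98) = 0.0001780326456 m^2
d = sqrt(4*A/pi) * 1000
d = 15.1 mm

15.1


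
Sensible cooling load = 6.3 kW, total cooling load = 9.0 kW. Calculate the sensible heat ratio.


SHR = Q_sensible / Q_total
SHR = 6.3 / 9.0
SHR = 0.7

0.7


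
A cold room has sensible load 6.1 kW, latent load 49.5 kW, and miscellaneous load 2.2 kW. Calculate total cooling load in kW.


Q_total = Q_s + Q_l + Q_misc
Q_total = 6.1 + 49.5 + 2.2
Q_total = 57.8 kW

57.8


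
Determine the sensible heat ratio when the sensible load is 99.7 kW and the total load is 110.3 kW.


SHR = Q_sensible / Q_total
SHR = 99.7 / 110.3
SHR = 0.904

0.904


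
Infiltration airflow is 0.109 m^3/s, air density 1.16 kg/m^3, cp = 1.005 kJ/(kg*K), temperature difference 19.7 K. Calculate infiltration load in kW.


Q = V_dot * rho * cp * dT
Q = 0.109 * 1.16 * 1.005 * 19.7
Q = 2.503 kW

2.503


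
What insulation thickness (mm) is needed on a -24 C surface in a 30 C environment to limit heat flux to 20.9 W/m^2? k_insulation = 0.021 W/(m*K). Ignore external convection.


dT = 30 - (-24) = 54 K
thickness = k * dT / q_max * 1000
thickness = 0.021 * 54 / 20.9 * 1000
thickness = 54.3 mm

54.3


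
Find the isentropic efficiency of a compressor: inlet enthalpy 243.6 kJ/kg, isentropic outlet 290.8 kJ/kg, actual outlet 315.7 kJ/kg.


dh_ideal = 290.8 - 243.6 = 47.2 kJ/kg
dh_actual = 315.7 - 243.6 = 72.1 kJ/kg
eta_s = dh_ideal / dh_actual = 47.2 / 72.1
eta_s = 0.6546

0.6546


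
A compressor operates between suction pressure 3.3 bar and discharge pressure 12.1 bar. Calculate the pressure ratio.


PR = P_high / P_low
PR = 12.1 / 3.3
PR = 3.667

3.667


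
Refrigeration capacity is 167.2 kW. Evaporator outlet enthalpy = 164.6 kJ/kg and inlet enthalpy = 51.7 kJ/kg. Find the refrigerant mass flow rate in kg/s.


dh = 164.6 - 51.7 = 112.9 kJ/kg
m_dot = Q / dh = 167.2 / 112.9 = 1.481 kg/s

1.481


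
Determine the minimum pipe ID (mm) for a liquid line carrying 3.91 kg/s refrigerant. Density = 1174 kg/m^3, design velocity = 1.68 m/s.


A = m_dot / (rho * v) = 3.91 / (1174 * 1.68) = 0.001982436927 m^2
d = sqrt(4*A/pi) * 1000
d = 50.2 mm

50.2


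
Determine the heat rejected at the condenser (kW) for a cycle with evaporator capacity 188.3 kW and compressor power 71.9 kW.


Q_cond = Q_evap + W
Q_cond = 188.3 + 71.9
Q_cond = 260.2 kW

260.2


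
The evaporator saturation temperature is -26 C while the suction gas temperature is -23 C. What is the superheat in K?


Superheat = T_suction - T_evap
Superheat = -23 - (-26)
Superheat = 3 K

3


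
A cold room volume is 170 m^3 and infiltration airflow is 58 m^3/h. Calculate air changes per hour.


ACH = flow / volume
ACH = 58 / 170
ACH = 0.341

0.341


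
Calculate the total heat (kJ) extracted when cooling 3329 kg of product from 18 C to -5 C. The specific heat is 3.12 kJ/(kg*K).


dT = 18 - (-5) = 23 K
Q = m * cp * dT = 3329 * 3.12 * 23
Q = 238889 kJ

238889


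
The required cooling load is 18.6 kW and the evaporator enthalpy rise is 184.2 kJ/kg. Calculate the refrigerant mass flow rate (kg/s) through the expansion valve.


m_dot = Q / dh
m_dot = 18.6 / 184.2
m_dot = 0.101 kg/s

0.101


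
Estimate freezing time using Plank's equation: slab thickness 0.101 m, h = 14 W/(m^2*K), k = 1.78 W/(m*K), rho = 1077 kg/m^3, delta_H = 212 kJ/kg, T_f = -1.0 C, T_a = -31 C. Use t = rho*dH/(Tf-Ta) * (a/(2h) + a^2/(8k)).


dT = -1.0 - (-31) = 30.0 K
term1 = a/(2h) = 0.101/(2*14) = 0.003607142857
term2 = a^2/(8k) = 0.101^2/(8*1.78) = 0.0007163623596
t = rho*dH*1000/dT * (term1 + term2)
t = 1077*212*1000/30.0 * (0.003607142857 + 0.0007163623596)
t = 32905 s

32905


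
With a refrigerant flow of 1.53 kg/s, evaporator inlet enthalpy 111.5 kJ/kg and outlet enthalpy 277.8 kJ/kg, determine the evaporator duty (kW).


dh = 277.8 - 111.5 = 166.3 kJ/kg
Q_evap = m_dot * dh = 1.53 * 166.3
Q_evap = 254.44 kW

254.44


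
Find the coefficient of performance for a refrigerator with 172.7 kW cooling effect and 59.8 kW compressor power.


COP = Q_evap / W
COP = 172.7 / 59.8
COP = 2.888

2.888


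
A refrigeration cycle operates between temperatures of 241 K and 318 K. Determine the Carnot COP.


dT = 318 - 241 = 77 K
COP_carnot = T_cold / dT = 241 / 77
COP_carnot = 3.13

3.13


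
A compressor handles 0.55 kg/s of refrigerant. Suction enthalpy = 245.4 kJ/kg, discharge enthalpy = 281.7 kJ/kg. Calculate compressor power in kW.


dh = 281.7 - 245.4 = 36.3 kJ/kg
W = m_dot * dh = 0.55 * 36.3 = 19.97 kW

19.97


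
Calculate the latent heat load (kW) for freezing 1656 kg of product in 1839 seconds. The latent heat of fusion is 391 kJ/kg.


Q_lat = m * h_fg / t
Q_lat = 1656 * 391 / 1839
Q_lat = 352.09 kW

352.09


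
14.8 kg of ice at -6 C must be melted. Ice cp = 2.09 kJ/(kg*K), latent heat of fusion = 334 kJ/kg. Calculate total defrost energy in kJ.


Sensible heat = cp * dT = 2.09 * 6 = 12.54 kJ/kg
Total per kg = 12.54 + 334 = 346.54 kJ/kg
Q = m * total = 14.8 * 346.54
Q = 5128.8 kJ

5128.8


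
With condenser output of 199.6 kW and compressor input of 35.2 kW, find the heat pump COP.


COP_hp = Q_cond / W
COP_hp = 199.6 / 35.2
COP_hp = 5.67

5.67


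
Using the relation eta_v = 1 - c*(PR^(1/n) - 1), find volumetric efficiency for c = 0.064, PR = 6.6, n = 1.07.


PR^(1/n) = 6.6^(1/1.07) = 5.8334961
eta_v = 1 - 0.064 * (5.8334961 - 1)
eta_v = 0.6907

0.6907


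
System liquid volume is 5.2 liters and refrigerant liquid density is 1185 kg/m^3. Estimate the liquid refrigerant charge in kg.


Charge = V * rho / 1000
Charge = 5.2 * 1185 / 1000
Charge = 6.16 kg

6.16


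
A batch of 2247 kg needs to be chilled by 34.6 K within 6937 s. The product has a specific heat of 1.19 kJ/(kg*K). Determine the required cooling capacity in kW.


Q = m * cp * dT / t
Q = 2247 * 1.19 * 34.6 / 6937
Q = 13.337 kW

13.337


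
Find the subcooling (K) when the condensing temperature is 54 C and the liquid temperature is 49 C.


Subcooling = T_cond - T_liquid
Subcooling = 54 - 49
Subcooling = 5 K

5


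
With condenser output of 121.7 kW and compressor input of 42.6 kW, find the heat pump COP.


COP_hp = Q_cond / W
COP_hp = 121.7 / 42.6
COP_hp = 2.857

2.857


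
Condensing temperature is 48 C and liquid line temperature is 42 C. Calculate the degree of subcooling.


Subcooling = T_cond - T_liquid
Subcooling = 48 - 42
Subcooling = 6 K

6


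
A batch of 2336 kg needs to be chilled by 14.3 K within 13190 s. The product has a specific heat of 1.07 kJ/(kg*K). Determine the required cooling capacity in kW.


Q = m * cp * dT / t
Q = 2336 * 1.07 * 14.3 / 13190
Q = 2.71 kW

2.71


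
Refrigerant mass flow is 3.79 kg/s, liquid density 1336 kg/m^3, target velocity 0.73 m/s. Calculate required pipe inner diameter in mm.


A = m_dot / (rho * v) = 3.79 / (1336 * 0.73) = 0.003886063489 m^2
d = sqrt(4*A/pi) * 1000
d = 70.3 mm

70.3


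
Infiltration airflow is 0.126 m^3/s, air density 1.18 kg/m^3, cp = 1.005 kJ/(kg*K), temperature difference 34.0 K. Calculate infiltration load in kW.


Q = V_dot * rho * cp * dT
Q = 0.126 * 1.18 * 1.005 * 34.0
Q = 5.08 kW

5.08


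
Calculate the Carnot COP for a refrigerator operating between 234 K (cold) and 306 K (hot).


dT = 306 - 234 = 72 K
COP_carnot = T_cold / dT = 234 / 72
COP_carnot = 3.25

3.25


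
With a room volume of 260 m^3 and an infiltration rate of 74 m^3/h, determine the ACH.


ACH = flow / volume
ACH = 74 / 260
ACH = 0.285

0.285


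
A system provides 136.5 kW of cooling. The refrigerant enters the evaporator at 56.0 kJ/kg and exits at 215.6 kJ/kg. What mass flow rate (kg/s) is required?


dh = 215.6 - 56.0 = 159.6 kJ/kg
m_dot = Q / dh = 136.5 / 159.6 = 0.8553 kg/s

0.8553


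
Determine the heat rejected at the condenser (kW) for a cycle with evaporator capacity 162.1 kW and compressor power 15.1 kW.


Q_cond = Q_evap + W
Q_cond = 162.1 + 15.1
Q_cond = 177.2 kW

177.2


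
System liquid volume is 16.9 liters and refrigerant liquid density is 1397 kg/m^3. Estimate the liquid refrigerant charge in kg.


Charge = V * rho / 1000
Charge = 16.9 * 1397 / 1000
Charge = 23.61 kg

23.61


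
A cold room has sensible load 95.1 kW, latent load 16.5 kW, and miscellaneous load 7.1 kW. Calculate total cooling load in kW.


Q_total = Q_s + Q_l + Q_misc
Q_total = 95.1 + 16.5 + 7.1
Q_total = 118.7 kW

118.7


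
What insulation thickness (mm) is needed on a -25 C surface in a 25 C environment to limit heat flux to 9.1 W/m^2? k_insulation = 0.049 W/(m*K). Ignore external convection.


dT = 25 - (-25) = 50 K
thickness = k * dT / q_max * 1000
thickness = 0.049 * 50 / 9.1 * 1000
thickness = 269.2 mm

269.2


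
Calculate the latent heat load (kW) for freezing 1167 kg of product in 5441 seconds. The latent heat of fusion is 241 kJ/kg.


Q_lat = m * h_fg / t
Q_lat = 1167 * 241 / 5441
Q_lat = 51.69 kW

51.69


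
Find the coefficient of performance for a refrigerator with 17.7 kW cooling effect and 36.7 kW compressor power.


COP = Q_evap / W
COP = 17.7 / 36.7
COP = 0.482

0.482


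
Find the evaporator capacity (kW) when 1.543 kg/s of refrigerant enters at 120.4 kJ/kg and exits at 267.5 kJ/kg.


dh = 267.5 - 120.4 = 147.1 kJ/kg
Q_evap = m_dot * dh = 1.543 * 147.1
Q_evap = 226.98 kW

226.98


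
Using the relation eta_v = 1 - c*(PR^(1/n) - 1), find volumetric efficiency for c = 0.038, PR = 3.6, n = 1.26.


PR^(1/n) = 3.6^(1/1.26) = 2.76382106
eta_v = 1 - 0.038 * (2.76382106 - 1)
eta_v = 0.933

0.933


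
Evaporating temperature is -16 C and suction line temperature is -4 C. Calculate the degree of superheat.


Superheat = T_suction - T_evap
Superheat = -4 - (-16)
Superheat = 12 K

12


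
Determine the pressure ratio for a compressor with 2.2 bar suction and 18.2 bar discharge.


PR = P_high / P_low
PR = 18.2 / 2.2
PR = 8.273

8.273


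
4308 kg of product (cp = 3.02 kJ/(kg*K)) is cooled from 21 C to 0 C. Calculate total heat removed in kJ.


dT = 21 - (0) = 21 K
Q = m * cp * dT = 4308 * 3.02 * 21
Q = 273213 kJ

273213


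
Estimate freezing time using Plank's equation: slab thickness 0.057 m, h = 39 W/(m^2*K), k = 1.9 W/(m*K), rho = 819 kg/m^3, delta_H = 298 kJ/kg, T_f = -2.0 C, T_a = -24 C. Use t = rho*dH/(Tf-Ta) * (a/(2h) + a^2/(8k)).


dT = -2.0 - (-24) = 22.0 K
term1 = a/(2h) = 0.057/(2*39) = 0.0007307692308
term2 = a^2/(8k) = 0.057^2/(8*1.9) = 0.00021375
t = rho*dH*1000/dT * (term1 + term2)
t = 819*298*1000/22.0 * (0.0007307692308 + 0.00021375)
t = 10478 s

10478


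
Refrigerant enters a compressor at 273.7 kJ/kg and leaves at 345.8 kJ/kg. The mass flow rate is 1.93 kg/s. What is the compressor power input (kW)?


dh = 345.8 - 273.7 = 72.1 kJ/kg
W = m_dot * dh = 1.93 * 72.1 = 139.15 kW

139.15


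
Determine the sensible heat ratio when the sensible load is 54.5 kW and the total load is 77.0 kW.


SHR = Q_sensible / Q_total
SHR = 54.5 / 77.0
SHR = 0.708

0.708


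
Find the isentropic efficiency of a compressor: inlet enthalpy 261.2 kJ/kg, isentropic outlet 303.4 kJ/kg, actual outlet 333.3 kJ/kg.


dh_ideal = 303.4 - 261.2 = 42.2 kJ/kg
dh_actual = 333.3 - 261.2 = 72.1 kJ/kg
eta_s = dh_ideal / dh_actual = 42.2 / 72.1
eta_s = 0.5853

0.5853


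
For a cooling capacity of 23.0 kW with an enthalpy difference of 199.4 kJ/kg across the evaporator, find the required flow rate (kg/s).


m_dot = Q / dh
m_dot = 23.0 / 199.4
m_dot = 0.1153 kg/s

0.1153


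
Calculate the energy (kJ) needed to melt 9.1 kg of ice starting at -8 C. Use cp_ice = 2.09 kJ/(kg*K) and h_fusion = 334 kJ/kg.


Sensible heat = cp * dT = 2.09 * 8 = 16.72 kJ/kg
Total per kg = 16.72 + 334 = 350.72 kJ/kg
Q = m * total = 9.1 * 350.72
Q = 3191.6 kJ

3191.6


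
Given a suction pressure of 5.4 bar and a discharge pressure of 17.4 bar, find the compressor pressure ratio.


PR = P_high / P_low
PR = 17.4 / 5.4
PR = 3.222

3.222


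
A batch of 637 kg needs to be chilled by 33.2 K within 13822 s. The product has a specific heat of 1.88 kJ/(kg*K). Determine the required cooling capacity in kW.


Q = m * cp * dT / t
Q = 637 * 1.88 * 33.2 / 13822
Q = 2.877 kW

2.877


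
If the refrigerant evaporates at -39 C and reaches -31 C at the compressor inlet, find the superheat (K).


Superheat = T_suction - T_evap
Superheat = -31 - (-39)
Superheat = 8 K

8


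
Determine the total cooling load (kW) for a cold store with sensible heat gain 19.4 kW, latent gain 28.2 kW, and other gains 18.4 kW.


Q_total = Q_s + Q_l + Q_misc
Q_total = 19.4 + 28.2 + 18.4
Q_total = 66.0 kW

66.0


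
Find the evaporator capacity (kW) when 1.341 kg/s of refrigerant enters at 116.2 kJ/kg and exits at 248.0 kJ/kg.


dh = 248.0 - 116.2 = 131.8 kJ/kg
Q_evap = m_dot * dh = 1.341 * 131.8
Q_evap = 176.74 kW

176.74


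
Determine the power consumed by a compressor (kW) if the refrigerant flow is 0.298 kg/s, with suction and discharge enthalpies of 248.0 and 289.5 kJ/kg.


dh = 289.5 - 248.0 = 41.5 kJ/kg
W = m_dot * dh = 0.298 * 41.5 = 12.37 kW

12.37


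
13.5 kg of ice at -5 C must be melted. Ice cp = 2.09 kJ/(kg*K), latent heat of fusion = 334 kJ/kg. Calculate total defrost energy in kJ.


Sensible heat = cp * dT = 2.09 * 5 = 10.45 kJ/kg
Total per kg = 10.45 + 334 = 344.45 kJ/kg
Q = m * total = 13.5 * 344.45
Q = 4650.1 kJ

4650.1


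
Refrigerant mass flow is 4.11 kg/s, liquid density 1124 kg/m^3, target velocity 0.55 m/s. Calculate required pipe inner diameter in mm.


A = m_dot / (rho * v) = 4.11 / (1124 * 0.55) = 0.006648333873 m^2
d = sqrt(4*A/pi) * 1000
d = 92.0 mm

92.0


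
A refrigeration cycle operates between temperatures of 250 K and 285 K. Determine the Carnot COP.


dT = 285 - 250 = 35 K
COP_carnot = T_cold / dT = 250 / 35
COP_carnot = 7.143

7.143


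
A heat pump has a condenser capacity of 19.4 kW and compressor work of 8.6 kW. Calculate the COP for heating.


COP_hp = Q_cond / W
COP_hp = 19.4 / 8.6
COP_hp = 2.256

2.256


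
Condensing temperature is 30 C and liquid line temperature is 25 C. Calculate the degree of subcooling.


Subcooling = T_cond - T_liquid
Subcooling = 30 - 25
Subcooling = 5 K

5


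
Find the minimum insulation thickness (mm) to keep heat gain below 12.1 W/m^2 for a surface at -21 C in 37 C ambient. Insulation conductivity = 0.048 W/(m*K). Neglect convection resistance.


dT = 37 - (-21) = 58 K
thickness = k * dT / q_max * 1000
thickness = 0.048 * 58 / 12.1 * 1000
thickness = 230.1 mm

230.1


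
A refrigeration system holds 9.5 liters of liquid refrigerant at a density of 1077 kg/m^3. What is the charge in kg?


Charge = V * rho / 1000
Charge = 9.5 * 1077 / 1000
Charge = 10.23 kg

10.23


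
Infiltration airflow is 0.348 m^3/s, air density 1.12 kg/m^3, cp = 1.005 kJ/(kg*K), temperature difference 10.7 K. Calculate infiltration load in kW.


Q = V_dot * rho * cp * dT
Q = 0.348 * 1.12 * 1.005 * 10.7
Q = 4.191 kW

4.191


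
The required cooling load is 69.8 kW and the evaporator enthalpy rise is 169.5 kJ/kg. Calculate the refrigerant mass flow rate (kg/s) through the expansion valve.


m_dot = Q / dh
m_dot = 69.8 / 169.5
m_dot = 0.4118 kg/s

0.4118


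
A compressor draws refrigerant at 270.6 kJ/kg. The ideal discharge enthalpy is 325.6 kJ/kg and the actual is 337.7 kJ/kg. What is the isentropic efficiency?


dh_ideal = 325.6 - 270.6 = 55.0 kJ/kg
dh_actual = 337.7 - 270.6 = 67.1 kJ/kg
eta_s = dh_ideal / dh_actual = 55.0 / 67.1
eta_s = 0.8197

0.8197


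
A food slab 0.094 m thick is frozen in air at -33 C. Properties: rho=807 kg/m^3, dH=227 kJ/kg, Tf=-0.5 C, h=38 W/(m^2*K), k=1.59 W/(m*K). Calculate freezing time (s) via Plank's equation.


dT = -0.5 - (-33) = 32.5 K
term1 = a/(2h) = 0.094/(2*38) = 0.001236842105
term2 = a^2/(8k) = 0.094^2/(8*1.59) = 0.0006946540881
t = rho*dH*1000/dT * (term1 + term2)
t = 807*227*1000/32.5 * (0.001236842105 + 0.0006946540881)
t = 10887 s

10887


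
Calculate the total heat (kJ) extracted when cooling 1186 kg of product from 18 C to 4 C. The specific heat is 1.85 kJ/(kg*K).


dT = 18 - (4) = 14 K
Q = m * cp * dT = 1186 * 1.85 * 14
Q = 30717 kJ

30717


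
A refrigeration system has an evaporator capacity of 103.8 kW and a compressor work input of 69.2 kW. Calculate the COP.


COP = Q_evap / W
COP = 103.8 / 69.2
COP = 1.5

1.5


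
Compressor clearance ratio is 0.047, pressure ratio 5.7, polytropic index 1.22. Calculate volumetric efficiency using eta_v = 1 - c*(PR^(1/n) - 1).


PR^(1/n) = 5.7^(1/1.22) = 4.16456413
eta_v = 1 - 0.047 * (4.16456413 - 1)
eta_v = 0.8513

0.8513


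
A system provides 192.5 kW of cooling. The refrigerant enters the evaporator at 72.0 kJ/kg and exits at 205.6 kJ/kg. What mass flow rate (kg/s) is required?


dh = 205.6 - 72.0 = 133.6 kJ/kg
m_dot = Q / dh = 192.5 / 133.6 = 1.4409 kg/s

1.4409


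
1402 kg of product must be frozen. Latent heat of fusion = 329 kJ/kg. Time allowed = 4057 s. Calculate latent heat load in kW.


Q_lat = m * h_fg / t
Q_lat = 1402 * 329 / 4057
Q_lat = 113.69 kW

113.69


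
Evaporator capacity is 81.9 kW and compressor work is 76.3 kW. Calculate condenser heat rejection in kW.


Q_cond = Q_evap + W
Q_cond = 81.9 + 76.3
Q_cond = 158.2 kW

158.2


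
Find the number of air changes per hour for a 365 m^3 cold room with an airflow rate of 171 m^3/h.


ACH = flow / volume
ACH = 171 / 365
ACH = 0.468

0.468


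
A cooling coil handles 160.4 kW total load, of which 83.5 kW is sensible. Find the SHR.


SHR = Q_sensible / Q_total
SHR = 83.5 / 160.4
SHR = 0.521

0.521


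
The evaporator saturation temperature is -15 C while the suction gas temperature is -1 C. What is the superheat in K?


Superheat = T_suction - T_evap
Superheat = -1 - (-15)
Superheat = 14 K

14


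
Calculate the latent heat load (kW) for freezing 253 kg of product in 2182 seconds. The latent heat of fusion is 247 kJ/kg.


Q_lat = m * h_fg / t
Q_lat = 253 * 247 / 2182
Q_lat = 28.64 kW

28.64


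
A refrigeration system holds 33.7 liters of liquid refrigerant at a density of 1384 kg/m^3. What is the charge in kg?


Charge = V * rho / 1000
Charge = 33.7 * 1384 / 1000
Charge = 46.64 kg

46.64


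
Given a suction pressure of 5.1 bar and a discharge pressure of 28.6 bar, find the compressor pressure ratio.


PR = P_high / P_low
PR = 28.6 / 5.1
PR = 5.608

5.608


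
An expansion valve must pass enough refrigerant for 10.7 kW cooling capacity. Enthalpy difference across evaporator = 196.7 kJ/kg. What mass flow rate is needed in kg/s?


m_dot = Q / dh
m_dot = 10.7 / 196.7
m_dot = 0.0544 kg/s

0.0544
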